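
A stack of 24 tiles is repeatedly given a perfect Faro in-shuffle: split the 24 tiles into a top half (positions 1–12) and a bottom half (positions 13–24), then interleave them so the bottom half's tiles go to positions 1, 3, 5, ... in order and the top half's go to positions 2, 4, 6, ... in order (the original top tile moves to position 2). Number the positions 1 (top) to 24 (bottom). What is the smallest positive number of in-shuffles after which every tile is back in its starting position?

20

The in-shuffle permutes the 24 positions with cycle lengths [4, 20].
Every tile is home exactly when every cycle has completed a whole number of laps, i.e. after lcm(4, 20) = 20 in-shuffles.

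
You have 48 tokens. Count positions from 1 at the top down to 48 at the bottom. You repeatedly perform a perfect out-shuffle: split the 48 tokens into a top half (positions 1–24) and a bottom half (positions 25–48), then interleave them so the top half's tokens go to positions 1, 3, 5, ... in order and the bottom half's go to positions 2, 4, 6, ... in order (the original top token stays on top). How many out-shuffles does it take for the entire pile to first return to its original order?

The out-shuffle permutes the 48 positions with cycle lengths [1, 1, 23, 23].
Every token is home exactly when every cycle has completed a whole number of laps, i.e. after lcm(1, 23) = 23 out-shuffles.

23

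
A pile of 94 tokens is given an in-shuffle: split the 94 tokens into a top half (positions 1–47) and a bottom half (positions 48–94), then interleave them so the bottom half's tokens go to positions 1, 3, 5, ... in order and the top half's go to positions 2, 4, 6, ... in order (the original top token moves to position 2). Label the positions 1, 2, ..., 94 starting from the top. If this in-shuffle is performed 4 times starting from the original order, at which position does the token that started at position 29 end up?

84

Track the token's position through each in-shuffle:
29 → 58 → 21 → 42 → 84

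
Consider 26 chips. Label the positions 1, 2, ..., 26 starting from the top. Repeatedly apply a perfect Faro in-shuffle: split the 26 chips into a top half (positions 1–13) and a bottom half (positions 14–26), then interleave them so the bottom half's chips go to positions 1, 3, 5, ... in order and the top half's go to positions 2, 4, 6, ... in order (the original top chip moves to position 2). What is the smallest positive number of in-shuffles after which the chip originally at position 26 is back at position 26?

Follow position 26 under repeated in-shuffles:
26 → 25 → 23 → 19 → 11 → 22 → 17 → 7 → 14 → 1 → 2 → 4 → 8 → 16 → 5 → 10 → 20 → 13 → 26
It first returns after 18 in-shuffles.

18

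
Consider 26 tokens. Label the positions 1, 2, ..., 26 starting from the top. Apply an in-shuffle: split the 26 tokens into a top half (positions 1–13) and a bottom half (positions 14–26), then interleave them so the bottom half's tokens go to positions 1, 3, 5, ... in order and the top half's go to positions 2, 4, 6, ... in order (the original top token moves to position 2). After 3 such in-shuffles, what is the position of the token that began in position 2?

Track the token's position through each in-shuffle:
2 → 4 → 8 → 16

16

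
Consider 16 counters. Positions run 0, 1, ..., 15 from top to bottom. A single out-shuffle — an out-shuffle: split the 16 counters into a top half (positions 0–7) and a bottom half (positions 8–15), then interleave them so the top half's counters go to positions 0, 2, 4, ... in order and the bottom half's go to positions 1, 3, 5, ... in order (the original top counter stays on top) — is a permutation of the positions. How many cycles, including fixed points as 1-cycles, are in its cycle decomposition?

Trace each unvisited position around until it returns:
(0) (1 2 4 8) (3 6 12 9) (5 10) (7 14 13 11) (15)
6 cycles in total.

6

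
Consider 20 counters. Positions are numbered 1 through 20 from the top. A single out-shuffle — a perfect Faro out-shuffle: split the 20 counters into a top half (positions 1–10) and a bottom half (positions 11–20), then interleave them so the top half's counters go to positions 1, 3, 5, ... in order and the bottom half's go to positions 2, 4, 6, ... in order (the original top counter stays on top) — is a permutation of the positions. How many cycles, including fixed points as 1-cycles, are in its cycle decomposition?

Trace each unvisited position around until it returns:
(1) (2 3 5 9 17 14 ... len 18) (20)
3 cycles in total.

3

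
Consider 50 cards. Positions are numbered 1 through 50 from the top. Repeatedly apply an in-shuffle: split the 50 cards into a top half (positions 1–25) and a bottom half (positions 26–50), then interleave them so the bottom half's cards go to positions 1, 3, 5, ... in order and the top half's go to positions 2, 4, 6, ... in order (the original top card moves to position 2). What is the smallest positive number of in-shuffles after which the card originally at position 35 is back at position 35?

8

Follow position 35 under repeated in-shuffles:
35 → 19 → 38 → 25 → 50 → 49 → 47 → 43 → 35
It first returns after 8 in-shuffles.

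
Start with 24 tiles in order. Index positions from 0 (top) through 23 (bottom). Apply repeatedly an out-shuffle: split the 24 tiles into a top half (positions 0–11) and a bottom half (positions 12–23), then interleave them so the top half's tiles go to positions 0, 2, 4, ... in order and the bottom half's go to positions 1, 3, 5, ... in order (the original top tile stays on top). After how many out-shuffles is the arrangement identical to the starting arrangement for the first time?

11

The out-shuffle permutes the 24 positions with cycle lengths [1, 1, 11, 11].
Every tile is home exactly when every cycle has completed a whole number of laps, i.e. after lcm(1, 11) = 11 out-shuffles.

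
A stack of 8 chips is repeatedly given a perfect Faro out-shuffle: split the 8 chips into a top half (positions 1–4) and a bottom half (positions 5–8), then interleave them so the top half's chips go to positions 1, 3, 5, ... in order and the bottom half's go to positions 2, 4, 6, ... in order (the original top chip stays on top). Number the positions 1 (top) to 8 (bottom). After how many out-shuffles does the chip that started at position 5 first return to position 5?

Follow position 5 under repeated out-shuffles:
5 → 2 → 3 → 5
It first returns after 3 out-shuffles.

3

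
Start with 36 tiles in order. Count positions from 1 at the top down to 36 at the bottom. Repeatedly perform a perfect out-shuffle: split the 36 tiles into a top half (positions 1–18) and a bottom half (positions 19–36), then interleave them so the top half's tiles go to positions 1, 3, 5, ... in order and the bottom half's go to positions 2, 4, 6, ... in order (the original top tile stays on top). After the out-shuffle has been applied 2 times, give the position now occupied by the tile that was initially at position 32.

20

Track the tile's position through each out-shuffle:
32 → 28 → 20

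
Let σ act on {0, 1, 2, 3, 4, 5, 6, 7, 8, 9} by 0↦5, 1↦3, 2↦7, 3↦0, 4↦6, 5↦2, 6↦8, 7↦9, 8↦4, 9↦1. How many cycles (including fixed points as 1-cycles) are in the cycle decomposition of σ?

Cycle decomposition: (0 5 2 7 9 1 3) (4 6 8).
2 cycles.

2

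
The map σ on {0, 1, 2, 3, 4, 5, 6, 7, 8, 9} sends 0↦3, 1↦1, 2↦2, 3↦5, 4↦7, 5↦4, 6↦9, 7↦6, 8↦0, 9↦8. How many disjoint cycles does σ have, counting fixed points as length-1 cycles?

3

Cycle decomposition: (0 3 5 4 7 6 9 8) (1) (2).
3 cycles.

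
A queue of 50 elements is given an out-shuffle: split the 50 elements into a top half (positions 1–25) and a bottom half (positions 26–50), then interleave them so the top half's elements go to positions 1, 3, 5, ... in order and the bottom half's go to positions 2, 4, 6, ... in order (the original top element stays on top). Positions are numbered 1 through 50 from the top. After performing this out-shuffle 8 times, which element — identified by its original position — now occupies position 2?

Work backwards from position 2, undoing one out-shuffle at a time:
2 ← 26 ← 38 ← 44 ← 47 ← 24 ← 37 ← 19 ← 10
So the element now at position 2 started at position 10.

10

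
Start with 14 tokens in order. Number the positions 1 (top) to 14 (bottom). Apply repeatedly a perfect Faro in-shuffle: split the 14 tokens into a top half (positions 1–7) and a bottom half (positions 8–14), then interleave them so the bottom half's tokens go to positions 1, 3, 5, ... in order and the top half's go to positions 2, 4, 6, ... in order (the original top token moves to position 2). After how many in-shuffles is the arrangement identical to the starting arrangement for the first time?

4

The in-shuffle permutes the 14 positions with cycle lengths [2, 4, 4, 4].
Every token is home exactly when every cycle has completed a whole number of laps, i.e. after lcm(2, 4) = 4 in-shuffles.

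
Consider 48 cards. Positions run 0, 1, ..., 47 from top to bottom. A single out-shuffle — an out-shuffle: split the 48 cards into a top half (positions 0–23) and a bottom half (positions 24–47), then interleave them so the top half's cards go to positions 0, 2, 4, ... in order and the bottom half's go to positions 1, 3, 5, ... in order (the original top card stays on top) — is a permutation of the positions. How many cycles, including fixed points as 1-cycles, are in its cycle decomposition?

Trace each unvisited position around until it returns:
(0) (1 2 4 8 16 32 ... len 23) (5 10 20 40 33 19 ... len 23) (47)
4 cycles in total.

4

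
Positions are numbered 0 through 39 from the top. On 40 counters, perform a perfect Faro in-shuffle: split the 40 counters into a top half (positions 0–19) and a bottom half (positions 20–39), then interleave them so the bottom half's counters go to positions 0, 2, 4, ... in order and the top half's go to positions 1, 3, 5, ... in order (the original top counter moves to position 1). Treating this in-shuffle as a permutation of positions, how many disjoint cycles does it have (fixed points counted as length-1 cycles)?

Trace each unvisited position around until it returns:
(0 1 3 7 15 31 ... len 20) (2 5 11 23 6 13 ... len 20)
2 cycles in total.

2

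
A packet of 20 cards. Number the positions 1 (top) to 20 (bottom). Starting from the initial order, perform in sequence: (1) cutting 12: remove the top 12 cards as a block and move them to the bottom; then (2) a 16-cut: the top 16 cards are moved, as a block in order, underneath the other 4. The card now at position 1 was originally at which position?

Undo the operations in reverse order, starting from position 1:
  undo op 2 (cut 16): 1 ← 17
  undo op 1 (cut 12): 17 ← 9
So the card at position 1 came from original position 9.

9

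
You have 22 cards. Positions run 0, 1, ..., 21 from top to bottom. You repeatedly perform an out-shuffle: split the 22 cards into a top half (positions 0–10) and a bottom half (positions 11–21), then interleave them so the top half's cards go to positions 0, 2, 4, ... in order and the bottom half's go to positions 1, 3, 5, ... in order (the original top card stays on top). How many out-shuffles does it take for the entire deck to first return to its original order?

The out-shuffle permutes the 22 positions with cycle lengths [1, 1, 2, 3, 3, 6, 6].
Every card is home exactly when every cycle has completed a whole number of laps, i.e. after lcm(1, 2, 3, 6) = 6 out-shuffles.

6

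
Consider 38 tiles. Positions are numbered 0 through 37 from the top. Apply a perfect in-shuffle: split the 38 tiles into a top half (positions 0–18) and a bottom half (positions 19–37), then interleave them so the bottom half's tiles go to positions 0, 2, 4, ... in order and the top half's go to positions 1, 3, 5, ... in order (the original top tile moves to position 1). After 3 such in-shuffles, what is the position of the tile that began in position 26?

Track the tile's position through each in-shuffle:
26 → 14 → 29 → 20

20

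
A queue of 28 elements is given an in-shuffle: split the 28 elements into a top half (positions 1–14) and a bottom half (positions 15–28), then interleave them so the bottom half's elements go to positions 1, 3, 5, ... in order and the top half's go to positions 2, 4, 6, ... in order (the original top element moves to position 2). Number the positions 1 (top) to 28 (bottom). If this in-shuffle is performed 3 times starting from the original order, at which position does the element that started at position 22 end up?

Track the element's position through each in-shuffle:
22 → 15 → 1 → 2

2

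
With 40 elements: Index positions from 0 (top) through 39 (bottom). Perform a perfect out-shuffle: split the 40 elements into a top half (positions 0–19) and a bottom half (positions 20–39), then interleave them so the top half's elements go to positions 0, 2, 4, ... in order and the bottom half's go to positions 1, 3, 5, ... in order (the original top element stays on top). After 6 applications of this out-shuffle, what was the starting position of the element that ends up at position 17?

35

Work backwards from position 17, undoing one out-shuffle at a time:
17 ← 28 ← 14 ← 7 ← 23 ← 31 ← 35
So the element now at position 17 started at position 35.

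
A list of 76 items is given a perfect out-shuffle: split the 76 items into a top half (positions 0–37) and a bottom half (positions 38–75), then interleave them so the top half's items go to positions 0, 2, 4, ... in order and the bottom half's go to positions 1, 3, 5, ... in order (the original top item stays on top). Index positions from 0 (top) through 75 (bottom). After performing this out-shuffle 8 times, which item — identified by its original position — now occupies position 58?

Work backwards from position 58, undoing one out-shuffle at a time:
58 ← 29 ← 52 ← 26 ← 13 ← 44 ← 22 ← 11 ← 43
So the item now at position 58 started at position 43.

43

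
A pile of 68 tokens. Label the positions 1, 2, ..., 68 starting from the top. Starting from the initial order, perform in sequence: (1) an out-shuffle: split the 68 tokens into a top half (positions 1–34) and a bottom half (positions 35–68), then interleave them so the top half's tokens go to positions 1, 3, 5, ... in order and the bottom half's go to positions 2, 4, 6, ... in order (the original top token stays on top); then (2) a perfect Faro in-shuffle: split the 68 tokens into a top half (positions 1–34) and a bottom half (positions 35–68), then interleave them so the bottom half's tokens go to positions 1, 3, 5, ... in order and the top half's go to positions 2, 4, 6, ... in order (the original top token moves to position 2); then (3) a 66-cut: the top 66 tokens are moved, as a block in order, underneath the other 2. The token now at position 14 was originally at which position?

Undo the operations in reverse order, starting from position 14:
  undo op 3 (cut 66): 14 ← 12
  undo op 2 (in-shuffle, from top half): 12 ← 6
  undo op 1 (out-shuffle, from bottom half): 6 ← 37
So the token at position 14 came from original position 37.

37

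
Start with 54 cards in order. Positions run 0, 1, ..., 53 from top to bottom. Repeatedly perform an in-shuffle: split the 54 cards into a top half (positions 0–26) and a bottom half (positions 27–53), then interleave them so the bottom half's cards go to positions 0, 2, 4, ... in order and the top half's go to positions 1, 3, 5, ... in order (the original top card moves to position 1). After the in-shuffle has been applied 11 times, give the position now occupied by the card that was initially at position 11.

Track the card's position through each in-shuffle:
11 → 23 → 47 → 40 → 26 → 53 → 52 → 50 → 46 → 38 → 22 → 45

45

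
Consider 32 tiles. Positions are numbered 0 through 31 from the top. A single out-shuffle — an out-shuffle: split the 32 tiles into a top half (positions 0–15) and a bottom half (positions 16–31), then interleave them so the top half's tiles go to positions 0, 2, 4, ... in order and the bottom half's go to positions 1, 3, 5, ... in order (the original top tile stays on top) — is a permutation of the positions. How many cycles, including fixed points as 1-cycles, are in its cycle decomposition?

8

Trace each unvisited position around until it returns:
(0) (1 2 4 8 16) (3 6 12 24 17) (5 10 20 9 18) (7 14 28 25 19) (11 22 13 26 21) (15 30 29 27 23) (31)
8 cycles in total.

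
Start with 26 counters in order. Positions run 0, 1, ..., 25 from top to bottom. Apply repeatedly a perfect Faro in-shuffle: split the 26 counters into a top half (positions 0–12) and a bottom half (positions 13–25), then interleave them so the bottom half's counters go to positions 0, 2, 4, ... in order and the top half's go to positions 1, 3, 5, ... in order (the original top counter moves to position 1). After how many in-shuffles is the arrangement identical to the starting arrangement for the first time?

18

The in-shuffle permutes the 26 positions with cycle lengths [2, 6, 18].
Every counter is home exactly when every cycle has completed a whole number of laps, i.e. after lcm(2, 6, 18) = 18 in-shuffles.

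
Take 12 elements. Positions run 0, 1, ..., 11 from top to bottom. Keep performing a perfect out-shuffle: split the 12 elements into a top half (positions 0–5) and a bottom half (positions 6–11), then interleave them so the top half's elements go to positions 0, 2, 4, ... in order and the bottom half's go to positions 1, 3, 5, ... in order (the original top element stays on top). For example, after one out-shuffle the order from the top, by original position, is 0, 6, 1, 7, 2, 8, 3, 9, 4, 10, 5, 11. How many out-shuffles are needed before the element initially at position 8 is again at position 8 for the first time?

Follow position 8 under repeated out-shuffles:
8 → 5 → 10 → 9 → 7 → 3 → 6 → 1 → 2 → 4 → 8
It first returns after 10 out-shuffles.

10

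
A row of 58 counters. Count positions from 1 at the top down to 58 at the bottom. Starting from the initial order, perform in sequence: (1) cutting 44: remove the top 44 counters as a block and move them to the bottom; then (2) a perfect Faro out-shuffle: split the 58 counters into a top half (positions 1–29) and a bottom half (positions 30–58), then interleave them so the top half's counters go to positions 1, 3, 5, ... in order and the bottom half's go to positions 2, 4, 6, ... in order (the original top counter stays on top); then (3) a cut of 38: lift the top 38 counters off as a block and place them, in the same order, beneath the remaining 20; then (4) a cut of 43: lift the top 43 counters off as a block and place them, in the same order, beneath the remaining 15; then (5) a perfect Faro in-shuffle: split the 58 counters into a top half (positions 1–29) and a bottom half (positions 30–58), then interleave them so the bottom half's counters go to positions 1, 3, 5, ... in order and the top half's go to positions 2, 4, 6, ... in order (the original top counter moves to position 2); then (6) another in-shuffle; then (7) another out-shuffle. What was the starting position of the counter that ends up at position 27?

43

Undo the operations in reverse order, starting from position 27:
  undo op 7 (out-shuffle, from top half): 27 ← 14
  undo op 6 (in-shuffle, from top half): 14 ← 7
  undo op 5 (in-shuffle, from bottom half): 7 ← 33
  undo op 4 (cut 43): 33 ← 18
  undo op 3 (cut 38): 18 ← 56
  undo op 2 (out-shuffle, from bottom half): 56 ← 57
  undo op 1 (cut 44): 57 ← 43
So the counter at position 27 came from original position 43.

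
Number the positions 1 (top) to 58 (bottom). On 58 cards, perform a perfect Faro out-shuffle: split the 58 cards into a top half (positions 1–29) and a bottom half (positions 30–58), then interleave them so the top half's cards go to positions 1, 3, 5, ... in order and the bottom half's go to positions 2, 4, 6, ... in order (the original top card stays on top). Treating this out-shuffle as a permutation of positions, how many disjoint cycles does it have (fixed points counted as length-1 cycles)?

Trace each unvisited position around until it returns:
(1) (2 3 5 9 17 33 ... len 18) (4 7 13 25 49 40 ... len 18) (6 11 21 41 24 47 ... len 18) (20 39) (58)
6 cycles in total.

6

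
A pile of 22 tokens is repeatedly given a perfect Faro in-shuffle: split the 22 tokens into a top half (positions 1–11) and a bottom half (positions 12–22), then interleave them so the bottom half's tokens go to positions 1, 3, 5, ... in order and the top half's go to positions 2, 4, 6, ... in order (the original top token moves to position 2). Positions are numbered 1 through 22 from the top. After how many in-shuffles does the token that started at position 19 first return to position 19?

Follow position 19 under repeated in-shuffles:
19 → 15 → 7 → 14 → 5 → 10 → 20 → 17 → 11 → 22 → 21 → 19
It first returns after 11 in-shuffles.

11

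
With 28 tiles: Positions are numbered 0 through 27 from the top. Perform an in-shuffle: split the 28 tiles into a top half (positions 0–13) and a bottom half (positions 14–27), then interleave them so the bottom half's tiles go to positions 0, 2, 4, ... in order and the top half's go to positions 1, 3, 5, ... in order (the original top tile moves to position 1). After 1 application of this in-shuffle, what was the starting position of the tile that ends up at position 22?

Work backwards from position 22, undoing one in-shuffle at a time:
22 ← 25
So the tile now at position 22 started at position 25.

25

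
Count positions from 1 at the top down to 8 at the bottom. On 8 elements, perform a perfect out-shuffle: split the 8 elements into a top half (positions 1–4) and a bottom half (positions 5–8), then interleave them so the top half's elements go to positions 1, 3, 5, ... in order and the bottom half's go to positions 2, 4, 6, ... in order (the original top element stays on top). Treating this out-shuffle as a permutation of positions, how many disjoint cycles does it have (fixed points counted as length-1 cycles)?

4

Trace each unvisited position around until it returns:
(1) (2 3 5) (4 7 6) (8)
4 cycles in total.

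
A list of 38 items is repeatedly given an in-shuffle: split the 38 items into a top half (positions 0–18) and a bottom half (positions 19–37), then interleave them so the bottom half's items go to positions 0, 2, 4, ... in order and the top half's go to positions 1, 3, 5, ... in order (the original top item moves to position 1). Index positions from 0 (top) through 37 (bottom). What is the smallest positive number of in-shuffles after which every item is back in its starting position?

The in-shuffle permutes the 38 positions with cycle lengths [2, 12, 12, 12].
Every item is home exactly when every cycle has completed a whole number of laps, i.e. after lcm(2, 12) = 12 in-shuffles.

12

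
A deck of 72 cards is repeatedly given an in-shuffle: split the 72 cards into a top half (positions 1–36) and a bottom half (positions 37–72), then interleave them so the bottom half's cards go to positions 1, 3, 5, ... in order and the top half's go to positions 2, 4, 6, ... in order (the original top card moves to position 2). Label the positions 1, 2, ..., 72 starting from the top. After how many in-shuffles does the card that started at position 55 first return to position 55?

9

Follow position 55 under repeated in-shuffles:
55 → 37 → 1 → 2 → 4 → 8 → 16 → 32 → 64 → 55
It first returns after 9 in-shuffles.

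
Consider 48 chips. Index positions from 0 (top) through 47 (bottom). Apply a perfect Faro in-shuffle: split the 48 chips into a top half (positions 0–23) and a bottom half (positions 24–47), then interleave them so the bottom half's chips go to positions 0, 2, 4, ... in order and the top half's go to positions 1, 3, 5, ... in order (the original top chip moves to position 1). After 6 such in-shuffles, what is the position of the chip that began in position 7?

Track the chip's position through each in-shuffle:
7 → 15 → 31 → 14 → 29 → 10 → 21

21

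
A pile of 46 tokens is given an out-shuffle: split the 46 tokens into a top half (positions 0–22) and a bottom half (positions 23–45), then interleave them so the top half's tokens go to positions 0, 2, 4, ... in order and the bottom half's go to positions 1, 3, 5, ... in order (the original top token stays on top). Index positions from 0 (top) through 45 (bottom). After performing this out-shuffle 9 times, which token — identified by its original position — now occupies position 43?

Work backwards from position 43, undoing one out-shuffle at a time:
43 ← 44 ← 22 ← 11 ← 28 ← 14 ← 7 ← 26 ← 13 ← 29
So the token now at position 43 started at position 29.

29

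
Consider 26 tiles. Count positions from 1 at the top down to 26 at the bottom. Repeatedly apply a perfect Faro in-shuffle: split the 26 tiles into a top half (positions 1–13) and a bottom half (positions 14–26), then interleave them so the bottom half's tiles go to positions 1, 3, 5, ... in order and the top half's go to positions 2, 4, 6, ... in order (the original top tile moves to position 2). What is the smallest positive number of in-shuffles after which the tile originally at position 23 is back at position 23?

Follow position 23 under repeated in-shuffles:
23 → 19 → 11 → 22 → 17 → 7 → 14 → 1 → 2 → 4 → 8 → 16 → 5 → 10 → 20 → 13 → 26 → 25 → 23
It first returns after 18 in-shuffles.

18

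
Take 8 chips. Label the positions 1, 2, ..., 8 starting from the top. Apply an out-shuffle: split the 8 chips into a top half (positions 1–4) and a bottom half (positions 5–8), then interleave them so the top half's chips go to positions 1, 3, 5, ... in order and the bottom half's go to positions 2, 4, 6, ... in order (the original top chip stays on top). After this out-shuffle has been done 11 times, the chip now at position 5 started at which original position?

2

Work backwards from position 5, undoing one out-shuffle at a time:
5 ← 3 ← 2 ← 5 ← 3 ← 2 ← 5 ← 3 ← 2 ← 5 ← 3 ← 2
So the chip now at position 5 started at position 2.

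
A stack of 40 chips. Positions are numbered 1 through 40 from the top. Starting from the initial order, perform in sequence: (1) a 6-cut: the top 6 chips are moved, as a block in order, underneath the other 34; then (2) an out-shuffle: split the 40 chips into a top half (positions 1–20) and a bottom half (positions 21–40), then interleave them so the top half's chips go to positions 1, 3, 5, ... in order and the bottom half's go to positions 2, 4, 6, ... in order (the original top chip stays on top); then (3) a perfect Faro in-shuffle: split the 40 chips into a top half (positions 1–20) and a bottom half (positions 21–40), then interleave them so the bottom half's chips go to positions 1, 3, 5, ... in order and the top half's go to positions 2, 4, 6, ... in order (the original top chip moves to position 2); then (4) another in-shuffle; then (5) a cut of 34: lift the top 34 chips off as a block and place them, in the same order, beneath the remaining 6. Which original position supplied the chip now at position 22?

28

Undo the operations in reverse order, starting from position 22:
  undo op 5 (cut 34): 22 ← 16
  undo op 4 (in-shuffle, from top half): 16 ← 8
  undo op 3 (in-shuffle, from top half): 8 ← 4
  undo op 2 (out-shuffle, from bottom half): 4 ← 22
  undo op 1 (cut 6): 22 ← 28
So the chip at position 22 came from original position 28.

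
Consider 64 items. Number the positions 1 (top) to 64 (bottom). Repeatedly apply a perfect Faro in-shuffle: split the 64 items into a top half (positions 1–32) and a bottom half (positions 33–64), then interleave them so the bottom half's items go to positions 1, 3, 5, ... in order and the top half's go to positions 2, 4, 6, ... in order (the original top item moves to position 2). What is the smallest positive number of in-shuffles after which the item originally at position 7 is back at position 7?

Follow position 7 under repeated in-shuffles:
7 → 14 → 28 → 56 → 47 → 29 → 58 → 51 → 37 → 9 → 18 → 36 → 7
It first returns after 12 in-shuffles.

12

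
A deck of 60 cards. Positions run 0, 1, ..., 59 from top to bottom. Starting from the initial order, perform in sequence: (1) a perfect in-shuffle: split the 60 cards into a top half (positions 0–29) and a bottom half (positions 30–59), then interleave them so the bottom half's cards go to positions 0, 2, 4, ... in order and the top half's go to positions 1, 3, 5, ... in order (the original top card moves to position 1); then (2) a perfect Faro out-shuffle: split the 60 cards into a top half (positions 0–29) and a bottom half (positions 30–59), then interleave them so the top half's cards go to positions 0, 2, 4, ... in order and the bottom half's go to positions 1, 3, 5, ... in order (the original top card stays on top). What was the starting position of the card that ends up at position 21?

Undo the operations in reverse order, starting from position 21:
  undo op 2 (out-shuffle, from bottom half): 21 ← 40
  undo op 1 (in-shuffle, from bottom half): 40 ← 50
So the card at position 21 came from original position 50.

50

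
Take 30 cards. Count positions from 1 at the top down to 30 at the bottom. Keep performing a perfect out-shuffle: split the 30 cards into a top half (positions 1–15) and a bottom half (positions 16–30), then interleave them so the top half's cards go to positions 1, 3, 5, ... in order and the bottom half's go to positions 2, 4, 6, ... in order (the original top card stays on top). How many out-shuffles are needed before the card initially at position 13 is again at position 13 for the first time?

Follow position 13 under repeated out-shuffles:
13 → 25 → 20 → 10 → 19 → 8 → 15 → 29 → ... → 13 (length 28)
It first returns after 28 out-shuffles.

28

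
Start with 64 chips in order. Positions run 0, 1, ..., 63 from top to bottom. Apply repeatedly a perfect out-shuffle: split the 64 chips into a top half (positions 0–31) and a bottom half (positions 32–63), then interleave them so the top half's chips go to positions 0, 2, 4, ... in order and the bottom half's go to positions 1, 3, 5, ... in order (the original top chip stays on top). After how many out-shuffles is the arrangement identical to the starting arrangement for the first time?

6

The out-shuffle permutes the 64 positions with cycle lengths [1, 1, 2, 3, 3, 6, 6, 6, 6, 6, 6, 6, 6, 6].
Every chip is home exactly when every cycle has completed a whole number of laps, i.e. after lcm(1, 2, 3, 6) = 6 out-shuffles.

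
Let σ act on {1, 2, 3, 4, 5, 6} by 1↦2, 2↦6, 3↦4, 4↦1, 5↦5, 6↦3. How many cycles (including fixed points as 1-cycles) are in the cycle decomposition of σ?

Cycle decomposition: (1 2 6 3 4) (5).
2 cycles.

2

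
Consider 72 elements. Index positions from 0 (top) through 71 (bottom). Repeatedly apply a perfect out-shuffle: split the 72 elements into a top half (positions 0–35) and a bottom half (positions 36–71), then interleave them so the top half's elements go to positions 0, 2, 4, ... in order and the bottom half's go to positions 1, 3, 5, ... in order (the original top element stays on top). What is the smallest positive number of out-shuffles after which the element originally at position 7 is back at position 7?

35

Follow position 7 under repeated out-shuffles:
7 → 14 → 28 → 56 → 41 → 11 → 22 → 44 → ... → 7 (length 35)
It first returns after 35 out-shuffles.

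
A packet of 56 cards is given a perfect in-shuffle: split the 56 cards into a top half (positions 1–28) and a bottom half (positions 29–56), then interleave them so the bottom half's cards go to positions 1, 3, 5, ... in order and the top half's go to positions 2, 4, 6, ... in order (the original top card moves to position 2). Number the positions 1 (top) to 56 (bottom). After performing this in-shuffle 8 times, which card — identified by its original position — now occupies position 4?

49

Work backwards from position 4, undoing one in-shuffle at a time:
4 ← 2 ← 1 ← 29 ← 43 ← 50 ← 25 ← 41 ← 49
So the card now at position 4 started at position 49.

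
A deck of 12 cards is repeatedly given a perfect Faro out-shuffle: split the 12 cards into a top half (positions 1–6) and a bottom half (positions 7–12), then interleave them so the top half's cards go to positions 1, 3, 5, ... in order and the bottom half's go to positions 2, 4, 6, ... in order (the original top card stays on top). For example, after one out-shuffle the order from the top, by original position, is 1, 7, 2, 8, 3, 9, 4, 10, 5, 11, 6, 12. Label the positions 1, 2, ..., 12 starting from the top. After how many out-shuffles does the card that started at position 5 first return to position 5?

Follow position 5 under repeated out-shuffles:
5 → 9 → 6 → 11 → 10 → 8 → 4 → 7 → 2 → 3 → 5
It first returns after 10 out-shuffles.

10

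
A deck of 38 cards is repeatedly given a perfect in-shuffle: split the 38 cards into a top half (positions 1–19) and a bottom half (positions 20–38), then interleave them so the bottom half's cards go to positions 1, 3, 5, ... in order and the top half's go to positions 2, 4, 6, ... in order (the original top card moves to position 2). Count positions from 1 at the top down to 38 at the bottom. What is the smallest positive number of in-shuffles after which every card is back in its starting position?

12

The in-shuffle permutes the 38 positions with cycle lengths [2, 12, 12, 12].
Every card is home exactly when every cycle has completed a whole number of laps, i.e. after lcm(2, 12) = 12 in-shuffles.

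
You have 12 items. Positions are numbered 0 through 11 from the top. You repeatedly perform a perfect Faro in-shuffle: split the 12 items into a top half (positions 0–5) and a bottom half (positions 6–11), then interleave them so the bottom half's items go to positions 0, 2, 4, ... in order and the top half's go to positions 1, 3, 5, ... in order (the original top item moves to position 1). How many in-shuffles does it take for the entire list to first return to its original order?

12

The in-shuffle permutes the 12 positions with cycle lengths [12].
Every item is home exactly when every cycle has completed a whole number of laps, i.e. after lcm(12) = 12 in-shuffles.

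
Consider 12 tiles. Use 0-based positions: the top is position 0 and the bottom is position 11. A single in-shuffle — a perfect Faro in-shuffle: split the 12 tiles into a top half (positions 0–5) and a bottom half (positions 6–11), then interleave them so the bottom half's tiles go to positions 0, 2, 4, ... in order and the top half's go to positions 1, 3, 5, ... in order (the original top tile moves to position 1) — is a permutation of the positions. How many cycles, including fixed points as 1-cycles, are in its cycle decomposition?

Trace each unvisited position around until it returns:
(0 1 3 7 2 5 ... len 12)
1 cycle in total.

1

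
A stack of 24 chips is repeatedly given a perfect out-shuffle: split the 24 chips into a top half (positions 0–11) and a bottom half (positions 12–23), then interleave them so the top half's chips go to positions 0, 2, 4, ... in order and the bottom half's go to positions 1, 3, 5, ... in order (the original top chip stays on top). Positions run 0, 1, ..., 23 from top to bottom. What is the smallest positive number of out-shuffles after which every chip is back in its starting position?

11

The out-shuffle permutes the 24 positions with cycle lengths [1, 1, 11, 11].
Every chip is home exactly when every cycle has completed a whole number of laps, i.e. after lcm(1, 11) = 11 out-shuffles.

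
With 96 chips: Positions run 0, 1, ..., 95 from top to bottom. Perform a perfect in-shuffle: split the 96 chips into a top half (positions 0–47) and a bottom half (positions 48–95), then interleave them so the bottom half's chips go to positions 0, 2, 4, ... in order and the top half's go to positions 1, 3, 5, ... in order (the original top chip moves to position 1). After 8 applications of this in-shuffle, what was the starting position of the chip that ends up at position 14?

54

Work backwards from position 14, undoing one in-shuffle at a time:
14 ← 55 ← 27 ← 13 ← 6 ← 51 ← 25 ← 12 ← 54
So the chip now at position 14 started at position 54.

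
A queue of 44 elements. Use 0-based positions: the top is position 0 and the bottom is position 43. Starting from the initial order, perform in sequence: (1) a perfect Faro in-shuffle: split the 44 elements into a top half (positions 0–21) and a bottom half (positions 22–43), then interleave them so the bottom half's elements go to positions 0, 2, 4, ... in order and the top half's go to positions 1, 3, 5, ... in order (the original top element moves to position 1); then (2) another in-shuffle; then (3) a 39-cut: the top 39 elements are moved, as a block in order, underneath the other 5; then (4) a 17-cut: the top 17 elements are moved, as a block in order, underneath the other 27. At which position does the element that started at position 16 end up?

Track the element from position 16 forward through each operation:
  after op 1 (in-shuffle): 16 → 33
  after op 2 (in-shuffle): 33 → 22
  after op 3 (cut 39): 22 → 27
  after op 4 (cut 17): 27 → 10

10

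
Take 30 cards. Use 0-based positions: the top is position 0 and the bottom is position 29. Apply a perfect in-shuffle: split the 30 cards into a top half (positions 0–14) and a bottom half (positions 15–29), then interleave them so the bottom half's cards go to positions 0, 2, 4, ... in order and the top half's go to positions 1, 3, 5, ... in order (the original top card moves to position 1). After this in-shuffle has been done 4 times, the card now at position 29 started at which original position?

Work backwards from position 29, undoing one in-shuffle at a time:
29 ← 14 ← 22 ← 26 ← 28
So the card now at position 29 started at position 28.

28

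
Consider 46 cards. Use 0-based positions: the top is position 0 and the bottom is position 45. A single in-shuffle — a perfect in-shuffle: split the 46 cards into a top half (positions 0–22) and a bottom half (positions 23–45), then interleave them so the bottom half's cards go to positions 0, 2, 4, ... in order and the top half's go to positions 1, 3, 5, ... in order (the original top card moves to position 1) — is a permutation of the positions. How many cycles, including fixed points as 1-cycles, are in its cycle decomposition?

2

Trace each unvisited position around until it returns:
(0 1 3 7 15 31 ... len 23) (4 9 19 39 32 18 ... len 23)
2 cycles in total.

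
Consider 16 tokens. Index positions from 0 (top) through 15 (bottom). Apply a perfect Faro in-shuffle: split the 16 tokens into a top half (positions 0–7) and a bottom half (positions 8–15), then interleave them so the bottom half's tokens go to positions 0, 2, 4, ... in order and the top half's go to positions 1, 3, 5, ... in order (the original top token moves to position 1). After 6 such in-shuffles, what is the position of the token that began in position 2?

4

Track the token's position through each in-shuffle:
2 → 5 → 11 → 6 → 13 → 10 → 4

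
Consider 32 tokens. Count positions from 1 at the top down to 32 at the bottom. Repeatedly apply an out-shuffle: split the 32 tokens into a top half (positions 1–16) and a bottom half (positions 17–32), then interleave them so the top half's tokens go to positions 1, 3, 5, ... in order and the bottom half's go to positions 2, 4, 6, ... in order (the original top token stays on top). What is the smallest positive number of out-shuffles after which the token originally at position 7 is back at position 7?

5

Follow position 7 under repeated out-shuffles:
7 → 13 → 25 → 18 → 4 → 7
It first returns after 5 out-shuffles.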